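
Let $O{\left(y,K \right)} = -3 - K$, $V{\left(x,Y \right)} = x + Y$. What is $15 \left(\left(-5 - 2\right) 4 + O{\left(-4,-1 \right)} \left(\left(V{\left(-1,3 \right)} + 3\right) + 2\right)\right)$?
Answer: $-630$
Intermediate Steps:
$V{\left(x,Y \right)} = Y + x$
$15 \left(\left(-5 - 2\right) 4 + O{\left(-4,-1 \right)} \left(\left(V{\left(-1,3 \right)} + 3\right) + 2\right)\right) = 15 \left(\left(-5 - 2\right) 4 + \left(-3 - -1\right) \left(\left(\left(3 - 1\right) + 3\right) + 2\right)\right) = 15 \left(\left(-7\right) 4 + \left(-3 + 1\right) \left(\left(2 + 3\right) + 2\right)\right) = 15 \left(-28 - 2 \left(5 + 2\right)\right) = 15 \left(-28 - 14\right) = 15 \left(-42\right) = -630$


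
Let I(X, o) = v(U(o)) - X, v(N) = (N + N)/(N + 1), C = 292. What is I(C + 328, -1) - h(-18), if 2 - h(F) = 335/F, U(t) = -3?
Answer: -11477/18 ≈ -637.61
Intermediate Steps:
v(N) = 2*N/(1 + N) (v(N) = (2*N)/(1 + N) = 2*N/(1 + N))
h(F) = 2 - 335/F
I(X, o) = 3 - X (I(X, o) = 2*(-3)/(1 - 3) - X = 2*(-3)/(-2) - X = 2*(-3)*(-1/2) - X = 3 - X)
I(C + 328, -1) - h(-18) = (3 - (292 + 328)) - (2 - 335/(-18)) = (3 - 1*620) - (2 - 335*(-1/18)) = (3 - 620) - (2 + 335/18) = -617 - 1*371/18 = -617 - 371/18 = -11477/18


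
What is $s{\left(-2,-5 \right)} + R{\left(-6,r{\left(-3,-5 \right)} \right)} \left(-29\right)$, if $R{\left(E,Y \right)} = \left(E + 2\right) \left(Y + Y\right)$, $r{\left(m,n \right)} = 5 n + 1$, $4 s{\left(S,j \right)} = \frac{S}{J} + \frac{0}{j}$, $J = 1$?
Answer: $- \frac{11137}{2} \approx -5568.5$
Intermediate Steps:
$s{\left(S,j \right)} = \frac{S}{4}$ ($s{\left(S,j \right)} = \frac{\frac{S}{1} + \frac{0}{j}}{4} = \frac{S 1 + 0}{4} = \frac{S + 0}{4} = \frac{S}{4}$)
$r{\left(m,n \right)} = 1 + 5 n$
$R{\left(E,Y \right)} = 2 Y \left(2 + E\right)$ ($R{\left(E,Y \right)} = \left(2 + E\right) 2 Y = 2 Y \left(2 + E\right)$)
$s{\left(-2,-5 \right)} + R{\left(-6,r{\left(-3,-5 \right)} \right)} \left(-29\right) = \frac{1}{4} \left(-2\right) + 2 \left(1 + 5 \left(-5\right)\right) \left(2 - 6\right) \left(-29\right) = - \frac{1}{2} + 2 \left(1 - 25\right) \left(-4\right) \left(-29\right) = - \frac{1}{2} + 2 \left(-24\right) \left(-4\right) \left(-29\right) = - \frac{1}{2} + 192 \left(-29\right) = - \frac{1}{2} - 5568 = - \frac{11137}{2}$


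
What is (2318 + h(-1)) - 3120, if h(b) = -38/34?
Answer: -13653/17 ≈ -803.12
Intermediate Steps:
h(b) = -19/17 (h(b) = -38*1/34 = -19/17)
(2318 + h(-1)) - 3120 = (2318 - 19/17) - 3120 = 39387/17 - 3120 = -13653/17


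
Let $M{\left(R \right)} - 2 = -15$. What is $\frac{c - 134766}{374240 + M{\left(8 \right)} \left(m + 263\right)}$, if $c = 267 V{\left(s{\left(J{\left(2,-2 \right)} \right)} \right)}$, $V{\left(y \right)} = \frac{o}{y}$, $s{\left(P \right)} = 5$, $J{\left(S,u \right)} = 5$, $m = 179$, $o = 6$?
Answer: $- \frac{336114}{921235} \approx -0.36485$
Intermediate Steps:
$M{\left(R \right)} = -13$ ($M{\left(R \right)} = 2 - 15 = -13$)
$V{\left(y \right)} = \frac{6}{y}$
$c = \frac{1602}{5}$ ($c = 267 \cdot \frac{6}{5} = \frac{1602}{5} \approx 320.4$)
$\frac{c - 134766}{374240 + M{\left(8 \right)} \left(m + 263\right)} = \frac{\frac{1602}{5} - 134766}{374240 - 13 \left(179 + 263\right)} = - \frac{672228}{5 \left(374240 - 5746\right)} = - \frac{672228}{5 \cdot 368494} = \left(- \frac{672228}{5}\right) \frac{1}{368494} = - \frac{336114}{921235}$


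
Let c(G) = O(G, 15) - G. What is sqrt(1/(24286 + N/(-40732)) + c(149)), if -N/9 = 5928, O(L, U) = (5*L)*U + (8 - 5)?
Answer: sqrt(168650044738471454753)/123658838 ≈ 105.02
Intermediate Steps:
O(L, U) = 3 + 5*L*U (O(L, U) = 5*L*U + 3 = 3 + 5*L*U)
N = -53352 (N = -9*5928 = -53352)
c(G) = 3 + 74*G (c(G) = (3 + 5*G*15) - G = (3 + 75*G) - G = 3 + 74*G)
sqrt(1/(24286 + N/(-40732)) + c(149)) = sqrt(1/(24286 - 53352/(-40732)) + (3 + 74*149)) = sqrt(1/(24286 - 53352*(-1/40732)) + (3 + 11026)) = sqrt(1/(24286 + 13338/10183) + 11029) = sqrt(1/(247317676/10183) + 11029) = sqrt(10183/247317676 + 11029) = sqrt(2727666658787/247317676) = sqrt(168650044738471454753)/123658838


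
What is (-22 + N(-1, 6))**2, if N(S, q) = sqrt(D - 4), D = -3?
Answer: (22 - I*sqrt(7))**2 ≈ 477.0 - 116.41*I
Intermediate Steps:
N(S, q) = I*sqrt(7) (N(S, q) = sqrt(-3 - 4) = sqrt(-7) = I*sqrt(7))
(-22 + N(-1, 6))**2 = (-22 + I*sqrt(7))**2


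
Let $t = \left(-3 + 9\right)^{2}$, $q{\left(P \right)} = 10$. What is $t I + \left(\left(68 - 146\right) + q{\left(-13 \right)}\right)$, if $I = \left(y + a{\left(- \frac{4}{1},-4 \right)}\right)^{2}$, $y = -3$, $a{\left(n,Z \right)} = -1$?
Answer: $508$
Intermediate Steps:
$t = 36$ ($t = 6^{2} = 36$)
$I = 16$ ($I = \left(-3 - 1\right)^{2} = \left(-4\right)^{2} = 16$)
$t I + \left(\left(68 - 146\right) + q{\left(-13 \right)}\right) = 36 \cdot 16 + \left(\left(68 - 146\right) + 10\right) = 576 + \left(-78 + 10\right) = 576 - 68 = 508$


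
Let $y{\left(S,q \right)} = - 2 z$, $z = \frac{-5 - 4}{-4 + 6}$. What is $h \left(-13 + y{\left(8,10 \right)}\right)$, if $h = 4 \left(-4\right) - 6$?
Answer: $88$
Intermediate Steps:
$h = -22$ ($h = -16 - 6 = -22$)
$z = - \frac{9}{2} \approx -4.5$
$y{\left(S,q \right)} = 9$ ($y{\left(S,q \right)} = \left(-2\right) \left(- \frac{9}{2}\right) = 9$)
$h \left(-13 + y{\left(8,10 \right)}\right) = - 22 \left(-13 + 9\right) = \left(-22\right) \left(-4\right) = 88$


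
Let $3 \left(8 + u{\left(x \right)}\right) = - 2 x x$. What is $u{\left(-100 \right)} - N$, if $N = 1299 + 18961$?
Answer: $- \frac{80804}{3} \approx -26935.0$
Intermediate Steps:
$u{\left(x \right)} = -8 - \frac{2 x^{2}}{3}$ ($u{\left(x \right)} = -8 + \frac{- 2 x x}{3} = -8 + \frac{\left(-2\right) x^{2}}{3} = -8 - \frac{2 x^{2}}{3}$)
$N = 20260$
$u{\left(-100 \right)} - N = \left(-8 - \frac{2 \left(-100\right)^{2}}{3}\right) - 20260 = \left(-8 - \frac{20000}{3}\right) - 20260 = - \frac{20024}{3} - 20260 = - \frac{80804}{3}$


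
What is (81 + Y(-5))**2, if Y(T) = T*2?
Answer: 5041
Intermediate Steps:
Y(T) = 2*T
(81 + Y(-5))**2 = (81 + 2*(-5))**2 = (81 - 10)**2 = 71**2 = 5041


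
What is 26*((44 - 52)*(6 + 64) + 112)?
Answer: -11648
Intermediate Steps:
26*((44 - 52)*(6 + 64) + 112) = 26*(-8*70 + 112) = 26*(-560 + 112) = 26*(-448) = -11648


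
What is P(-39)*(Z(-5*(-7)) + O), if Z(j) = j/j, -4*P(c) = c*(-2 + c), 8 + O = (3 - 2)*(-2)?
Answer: 14391/4 ≈ 3597.8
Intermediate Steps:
O = -10 (O = -8 + (3 - 2)*(-2) = -8 + 1*(-2) = -8 - 2 = -10)
P(c) = -c*(-2 + c)/4
Z(j) = 1
P(-39)*(Z(-5*(-7)) + O) = ((¼)*(-39)*(2 - 1*(-39)))*(1 - 10) = ((¼)*(-39)*(2 + 39))*(-9) = ((¼)*(-39)*41)*(-9) = -1599/4*(-9) = 14391/4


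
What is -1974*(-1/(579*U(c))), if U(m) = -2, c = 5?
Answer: -329/193 ≈ -1.7047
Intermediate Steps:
-1974*(-1/(579*U(c))) = -1974/((-579*(-2))) = -1974/1158 = -1974*1/1158 = -329/193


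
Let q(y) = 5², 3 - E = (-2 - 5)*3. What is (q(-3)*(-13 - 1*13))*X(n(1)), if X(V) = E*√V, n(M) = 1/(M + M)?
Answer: -7800*√2 ≈ -11031.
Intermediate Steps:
E = 24 (E = 3 - (-2 - 5)*3 = 3 - (-7)*3 = 3 - 1*(-21) = 3 + 21 = 24)
q(y) = 25
n(M) = 1/(2*M)
X(V) = 24*√V
(q(-3)*(-13 - 1*13))*X(n(1)) = (25*(-13 - 1*13))*(24*√((½)/1)) = (25*(-13 - 13))*(24*√((½)*1)) = (25*(-26))*(24*√(½)) = -15600*√2/2 = -7800*√2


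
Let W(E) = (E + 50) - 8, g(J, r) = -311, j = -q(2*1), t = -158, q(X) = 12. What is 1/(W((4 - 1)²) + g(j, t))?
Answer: -1/260 ≈ -0.0038462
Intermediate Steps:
j = -12 (j = -1*12 = -12)
W(E) = 42 + E (W(E) = (50 + E) - 8 = 42 + E)
1/(W((4 - 1)²) + g(j, t)) = 1/((42 + (4 - 1)²) - 311) = 1/((42 + 3²) - 311) = 1/((42 + 9) - 311) = 1/(51 - 311) = 1/(-260) = -1/260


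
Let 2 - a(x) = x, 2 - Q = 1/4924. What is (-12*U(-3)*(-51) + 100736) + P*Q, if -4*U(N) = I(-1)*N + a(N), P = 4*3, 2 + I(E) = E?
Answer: 121398755/1231 ≈ 98618.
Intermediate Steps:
Q = 9847/4924 (Q = 2 - 1/4924 = 9847/4924 ≈ 1.9998)
I(E) = -2 + E
a(x) = 2 - x
P = 12
U(N) = -1/2 + N (U(N) = -((-2 - 1)*N + (2 - N))/4 = -(-3*N + (2 - N))/4 = -(2 - 4*N)/4 = -1/2 + N)
(-12*U(-3)*(-51) + 100736) + P*Q = (-12*(-1/2 - 3)*(-51) + 100736) + 12*(9847/4924) = (-12*(-7/2)*(-51) + 100736) + 29541/1231 = (42*(-51) + 100736) + 29541/1231 = (-2142 + 100736) + 29541/1231 = 98594 + 29541/1231 = 121398755/1231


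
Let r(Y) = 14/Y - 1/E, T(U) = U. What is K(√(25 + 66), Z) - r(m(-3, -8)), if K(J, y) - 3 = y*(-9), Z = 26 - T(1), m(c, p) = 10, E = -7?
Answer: -7824/35 ≈ -223.54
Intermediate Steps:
Z = 25 (Z = 26 - 1*1 = 26 - 1 = 25)
K(J, y) = 3 - 9*y (K(J, y) = 3 + y*(-9) = 3 - 9*y)
r(Y) = ⅐ + 14/Y (r(Y) = 14/Y - 1/(-7) = 14/Y - 1*(-⅐) = 14/Y + ⅐ = ⅐ + 14/Y)
K(√(25 + 66), Z) - r(m(-3, -8)) = (3 - 9*25) - (98 + 10)/(7*10) = (3 - 225) - 108/(7*10) = -222 - 1*54/35 = -222 - 54/35 = -7824/35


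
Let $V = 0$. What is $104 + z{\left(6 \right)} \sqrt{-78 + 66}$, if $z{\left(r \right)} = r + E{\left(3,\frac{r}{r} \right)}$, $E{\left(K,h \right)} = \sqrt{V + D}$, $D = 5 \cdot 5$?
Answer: $104 + 22 i \sqrt{3} \approx 104.0 + 38.105 i$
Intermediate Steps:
$D = 25$
$E{\left(K,h \right)} = 5$ ($E{\left(K,h \right)} = \sqrt{0 + 25} = \sqrt{25} = 5$)
$z{\left(r \right)} = 5 + r$ ($z{\left(r \right)} = r + 5 = 5 + r$)
$104 + z{\left(6 \right)} \sqrt{-78 + 66} = 104 + \left(5 + 6\right) \sqrt{-78 + 66} = 104 + 11 \sqrt{-12} = 104 + 11 \cdot 2 i \sqrt{3} = 104 + 22 i \sqrt{3}$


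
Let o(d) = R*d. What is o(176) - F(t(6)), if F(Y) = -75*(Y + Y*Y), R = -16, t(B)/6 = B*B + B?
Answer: 4778884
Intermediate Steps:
t(B) = 6*B + 6*B**2 (t(B) = 6*(B*B + B) = 6*(B**2 + B) = 6*(B + B**2) = 6*B + 6*B**2)
F(Y) = -75*Y - 75*Y**2 (F(Y) = -75*(Y + Y**2) = -75*Y - 75*Y**2)
o(d) = -16*d
o(176) - F(t(6)) = -16*176 - (-75)*6*6*(1 + 6)*(1 + 6*6*(1 + 6)) = -2816 - (-75)*6*6*7*(1 + 6*6*7) = -2816 - (-75)*252*(1 + 252) = -2816 - (-75)*252*253 = -2816 - 1*(-4781700) = -2816 + 4781700 = 4778884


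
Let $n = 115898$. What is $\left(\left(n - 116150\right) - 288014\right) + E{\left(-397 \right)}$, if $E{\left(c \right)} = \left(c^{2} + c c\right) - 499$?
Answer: $26453$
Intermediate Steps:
$E{\left(c \right)} = -499 + 2 c^{2}$ ($E{\left(c \right)} = \left(c^{2} + c^{2}\right) - 499 = 2 c^{2} - 499 = -499 + 2 c^{2}$)
$\left(\left(n - 116150\right) - 288014\right) + E{\left(-397 \right)} = \left(\left(115898 - 116150\right) - 288014\right) - \left(499 - 2 \left(-397\right)^{2}\right) = \left(-252 - 288014\right) + \left(-499 + 2 \cdot 157609\right) = -288266 + \left(-499 + 315218\right) = -288266 + 314719 = 26453$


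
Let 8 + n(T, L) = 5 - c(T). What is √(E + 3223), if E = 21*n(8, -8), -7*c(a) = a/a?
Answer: √3163 ≈ 56.241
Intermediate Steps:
c(a) = -⅐ (c(a) = -a/(7*a) = -⅐*1 = -⅐)
n(T, L) = -20/7 (n(T, L) = -8 + (5 - 1*(-⅐)) = -8 + (5 + ⅐) = -8 + 36/7 = -20/7)
E = -60 (E = 21*(-20/7) = -60)
√(E + 3223) = √(-60 + 3223) = √3163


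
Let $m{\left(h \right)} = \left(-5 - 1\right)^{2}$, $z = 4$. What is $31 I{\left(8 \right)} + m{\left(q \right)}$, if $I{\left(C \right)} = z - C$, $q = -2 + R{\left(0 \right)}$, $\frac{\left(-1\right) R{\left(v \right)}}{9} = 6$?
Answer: $-88$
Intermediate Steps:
$R{\left(v \right)} = -54$ ($R{\left(v \right)} = \left(-9\right) 6 = -54$)
$q = -56$ ($q = -2 - 54 = -56$)
$m{\left(h \right)} = 36$ ($m{\left(h \right)} = \left(-6\right)^{2} = 36$)
$I{\left(C \right)} = 4 - C$
$31 I{\left(8 \right)} + m{\left(q \right)} = 31 \left(4 - 8\right) + 36 = 31 \left(-4\right) + 36 = -124 + 36 = -88$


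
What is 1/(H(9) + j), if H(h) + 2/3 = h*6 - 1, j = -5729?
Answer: -3/17030 ≈ -0.00017616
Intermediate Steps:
H(h) = -5/3 + 6*h (H(h) = -⅔ + (h*6 - 1) = -⅔ + (6*h - 1) = -⅔ + (-1 + 6*h) = -5/3 + 6*h)
1/(H(9) + j) = 1/((-5/3 + 6*9) - 5729) = 1/((-5/3 + 54) - 5729) = 1/(157/3 - 5729) = 1/(-17030/3) = -3/17030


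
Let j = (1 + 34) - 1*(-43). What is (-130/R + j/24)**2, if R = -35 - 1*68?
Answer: 3455881/169744 ≈ 20.359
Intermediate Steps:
j = 78 (j = 35 + 43 = 78)
R = -103 (R = -35 - 68 = -103)
(-130/R + j/24)**2 = (-130/(-103) + 78/24)**2 = (-130*(-1/103) + 78*(1/24))**2 = (130/103 + 13/4)**2 = (1859/412)**2 = 3455881/169744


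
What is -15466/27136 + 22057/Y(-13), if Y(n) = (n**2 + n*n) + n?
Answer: 296756151/4409600 ≈ 67.298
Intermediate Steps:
Y(n) = n + 2*n**2 (Y(n) = (n**2 + n**2) + n = 2*n**2 + n = n + 2*n**2)
-15466/27136 + 22057/Y(-13) = -15466/27136 + 22057/((-13*(1 + 2*(-13)))) = -15466*1/27136 + 22057/((-13*(1 - 26))) = -7733/13568 + 22057/((-13*(-25))) = -7733/13568 + 22057/325 = 296756151/4409600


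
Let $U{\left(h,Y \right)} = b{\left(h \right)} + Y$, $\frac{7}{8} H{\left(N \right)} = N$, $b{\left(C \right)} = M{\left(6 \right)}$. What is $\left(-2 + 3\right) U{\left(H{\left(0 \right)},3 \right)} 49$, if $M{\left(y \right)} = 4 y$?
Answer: $1323$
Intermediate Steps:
$b{\left(C \right)} = 24$ ($b{\left(C \right)} = 4 \cdot 6 = 24$)
$H{\left(N \right)} = \frac{8 N}{7}$
$U{\left(h,Y \right)} = 24 + Y$
$\left(-2 + 3\right) U{\left(H{\left(0 \right)},3 \right)} 49 = \left(-2 + 3\right) \left(24 + 3\right) 49 = 1 \cdot 27 \cdot 49 = 27 \cdot 49 = 1323$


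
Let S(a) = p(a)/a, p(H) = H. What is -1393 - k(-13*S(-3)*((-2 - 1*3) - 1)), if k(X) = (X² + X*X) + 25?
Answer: -13586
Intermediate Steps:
S(a) = 1 (S(a) = a/a = 1)
k(X) = 25 + 2*X² (k(X) = (X² + X²) + 25 = 2*X² + 25 = 25 + 2*X²)
-1393 - k(-13*S(-3)*((-2 - 1*3) - 1)) = -1393 - (25 + 2*(-13*((-2 - 1*3) - 1))²) = -1393 - (25 + 2*(-13*((-2 - 3) - 1))²) = -1393 - (25 + 2*(-13*(-5 - 1))²) = -1393 - (25 + 2*(-13*(-6))²) = -1393 - (25 + 2*78²) = -1393 - (25 + 2*6084) = -1393 - (25 + 12168) = -1393 - 1*12193 = -1393 - 12193 = -13586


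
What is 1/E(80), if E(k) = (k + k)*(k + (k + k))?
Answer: 1/38400 ≈ 2.6042e-5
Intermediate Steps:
E(k) = 6*k² (E(k) = (2*k)*(k + 2*k) = (2*k)*(3*k) = 6*k²)
1/E(80) = 1/(6*80²) = 1/(6*6400) = 1/38400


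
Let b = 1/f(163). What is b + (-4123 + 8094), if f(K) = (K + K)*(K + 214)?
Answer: 488043843/122902 ≈ 3971.0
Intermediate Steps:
f(K) = 2*K*(214 + K) (f(K) = (2*K)*(214 + K) = 2*K*(214 + K))
b = 1/122902 (b = 1/(2*163*(214 + 163)) = 1/(2*163*377) = 1/122902 ≈ 8.1366e-6)
b + (-4123 + 8094) = 1/122902 + (-4123 + 8094) = 1/122902 + 3971 = 488043843/122902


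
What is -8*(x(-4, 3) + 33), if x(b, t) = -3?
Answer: -240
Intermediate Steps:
-8*(x(-4, 3) + 33) = -8*(-3 + 33) = -8*30 = -240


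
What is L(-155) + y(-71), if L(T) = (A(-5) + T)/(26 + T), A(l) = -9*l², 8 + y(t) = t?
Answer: -9811/129 ≈ -76.054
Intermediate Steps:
y(t) = -8 + t
L(T) = (-225 + T)/(26 + T) (L(T) = (-9*(-5)² + T)/(26 + T) = (-9*25 + T)/(26 + T) = (-225 + T)/(26 + T))
L(-155) + y(-71) = (-225 - 155)/(26 - 155) + (-8 - 71) = -380/(-129) - 79 = -1/129*(-380) - 79 = 380/129 - 79 = -9811/129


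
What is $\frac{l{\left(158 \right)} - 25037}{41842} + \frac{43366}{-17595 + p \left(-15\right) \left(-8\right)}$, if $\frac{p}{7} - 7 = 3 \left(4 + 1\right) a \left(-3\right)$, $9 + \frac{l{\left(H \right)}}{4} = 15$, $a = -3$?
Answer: $- \frac{728926733}{4254703770} \approx -0.17132$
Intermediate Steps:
$l{\left(H \right)} = 24$ ($l{\left(H \right)} = -36 + 4 \cdot 15 = -36 + 60 = 24$)
$p = 994$ ($p = 49 + 7 \cdot 3 \left(4 + 1\right) \left(-3\right) \left(-3\right) = 49 + 7 \cdot 3 \cdot 5 \left(-3\right) \left(-3\right) = 49 + 7 \cdot 3 \left(-15\right) \left(-3\right) = 49 + 7 \left(\left(-45\right) \left(-3\right)\right) = 49 + 7 \cdot 135 = 49 + 945 = 994$)
$\frac{l{\left(158 \right)} - 25037}{41842} + \frac{43366}{-17595 + p \left(-15\right) \left(-8\right)} = \frac{24 - 25037}{41842} + \frac{43366}{-17595 + 994 \left(-15\right) \left(-8\right)} = \left(24 - 25037\right) \frac{1}{41842} + \frac{43366}{-17595 - -119280} = \left(-25013\right) \frac{1}{41842} + \frac{43366}{-17595 + 119280} = - \frac{25013}{41842} + \frac{43366}{101685} = - \frac{728926733}{4254703770}$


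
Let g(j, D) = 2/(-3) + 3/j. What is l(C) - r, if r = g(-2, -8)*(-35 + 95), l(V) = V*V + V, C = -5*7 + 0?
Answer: 1320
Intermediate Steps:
g(j, D) = -⅔ + 3/j (g(j, D) = 2*(-⅓) + 3/j = -⅔ + 3/j)
C = -35 (C = -35 + 0 = -35)
l(V) = V + V² (l(V) = V² + V = V + V²)
r = -130 (r = (-⅔ + 3/(-2))*(-35 + 95) = (-⅔ + 3*(-½))*60 = (-⅔ - 3/2)*60 = -13/6*60 = -130)
l(C) - r = -35*(1 - 35) - 1*(-130) = -35*(-34) + 130 = 1190 + 130 = 1320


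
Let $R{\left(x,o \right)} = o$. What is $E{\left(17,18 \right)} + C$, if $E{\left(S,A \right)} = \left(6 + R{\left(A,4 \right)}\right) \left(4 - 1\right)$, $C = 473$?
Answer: $503$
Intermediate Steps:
$E{\left(S,A \right)} = 30$ ($E{\left(S,A \right)} = \left(6 + 4\right) \left(4 - 1\right) = 10 \cdot 3 = 30$)
$E{\left(17,18 \right)} + C = 30 + 473 = 503$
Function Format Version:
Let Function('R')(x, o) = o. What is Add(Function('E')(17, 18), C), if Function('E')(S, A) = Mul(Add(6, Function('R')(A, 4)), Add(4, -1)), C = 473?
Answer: 503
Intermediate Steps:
Function('E')(S, A) = 30 (Function('E')(S, A) = Mul(Add(6, 4), Add(4, -1)) = Mul(10, 3) = 30)
Add(Function('E')(17, 18), C) = Add(30, 473) = 503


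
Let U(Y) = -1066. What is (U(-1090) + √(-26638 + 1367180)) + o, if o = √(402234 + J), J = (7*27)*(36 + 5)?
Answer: -1066 + 7*√8367 + 7*√27358 ≈ 732.12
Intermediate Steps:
J = 7749 (J = 189*41 = 7749)
o = 7*√8367 (o = √(402234 + 7749) = √409983 = 7*√8367 ≈ 640.30)
(U(-1090) + √(-26638 + 1367180)) + o = (-1066 + √(-26638 + 1367180)) + 7*√8367 = (-1066 + √1340542) + 7*√8367 = (-1066 + 7*√27358) + 7*√8367 = -1066 + 7*√8367 + 7*√27358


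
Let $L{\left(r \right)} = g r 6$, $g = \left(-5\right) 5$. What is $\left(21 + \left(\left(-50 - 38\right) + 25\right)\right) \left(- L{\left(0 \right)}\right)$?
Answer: $0$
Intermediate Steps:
$g = -25$
$L{\left(r \right)} = - 150 r$ ($L{\left(r \right)} = - 25 r 6 = - 150 r$)
$\left(21 + \left(\left(-50 - 38\right) + 25\right)\right) \left(- L{\left(0 \right)}\right) = \left(21 + \left(\left(-50 - 38\right) + 25\right)\right) \left(- \left(-150\right) 0\right) = \left(21 + \left(-88 + 25\right)\right) \left(\left(-1\right) 0\right) = \left(21 - 63\right) 0 = \left(-42\right) 0 = 0$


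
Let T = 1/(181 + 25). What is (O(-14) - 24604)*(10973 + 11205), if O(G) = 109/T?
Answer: -47682700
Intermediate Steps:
T = 1/206 ≈ 0.0048544
O(G) = 22454 (O(G) = 109/(1/206) = 109*206 = 22454)
(O(-14) - 24604)*(10973 + 11205) = (22454 - 24604)*(10973 + 11205) = -2150*22178 = -47682700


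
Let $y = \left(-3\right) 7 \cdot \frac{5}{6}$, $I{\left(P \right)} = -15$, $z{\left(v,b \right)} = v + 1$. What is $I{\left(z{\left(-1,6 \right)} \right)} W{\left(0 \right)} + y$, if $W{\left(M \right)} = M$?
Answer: $- \frac{35}{2} \approx -17.5$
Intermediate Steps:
$z{\left(v,b \right)} = 1 + v$
$y = - \frac{35}{2}$ ($y = - 21 \cdot 5 \cdot \frac{1}{6} = \left(-21\right) \frac{5}{6} = - \frac{35}{2} \approx -17.5$)
$I{\left(z{\left(-1,6 \right)} \right)} W{\left(0 \right)} + y = \left(-15\right) 0 - \frac{35}{2} = 0 - \frac{35}{2} = - \frac{35}{2}$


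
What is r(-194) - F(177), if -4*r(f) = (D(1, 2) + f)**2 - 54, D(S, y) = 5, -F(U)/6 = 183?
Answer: -31275/4 ≈ -7818.8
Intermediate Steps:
F(U) = -1098 (F(U) = -6*183 = -1098)
r(f) = 27/2 - (5 + f)**2/4 (r(f) = -((5 + f)**2 - 54)/4 = -(-54 + (5 + f)**2)/4 = 27/2 - (5 + f)**2/4)
r(-194) - F(177) = (27/2 - (5 - 194)**2/4) - 1*(-1098) = (27/2 - 1/4*(-189)**2) + 1098 = (27/2 - 1/4*35721) + 1098 = (27/2 - 35721/4) + 1098 = -35667/4 + 1098 = -31275/4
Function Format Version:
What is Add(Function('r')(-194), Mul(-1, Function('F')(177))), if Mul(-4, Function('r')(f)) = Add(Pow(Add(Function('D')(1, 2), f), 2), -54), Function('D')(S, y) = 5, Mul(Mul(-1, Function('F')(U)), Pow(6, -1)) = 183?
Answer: Rational(-31275, 4) ≈ -7818.8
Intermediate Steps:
Function('F')(U) = -1098 (Function('F')(U) = Mul(-6, 183) = -1098)
Function('r')(f) = Add(Rational(27, 2), Mul(Rational(-1, 4), Pow(Add(5, f), 2))) (Function('r')(f) = Mul(Rational(-1, 4), Add(Pow(Add(5, f), 2), -54)) = Mul(Rational(-1, 4), Add(-54, Pow(Add(5, f), 2))) = Add(Rational(27, 2), Mul(Rational(-1, 4), Pow(Add(5, f), 2))))
Add(Function('r')(-194), Mul(-1, Function('F')(177))) = Add(Add(Rational(27, 2), Mul(Rational(-1, 4), Pow(Add(5, -194), 2))), Mul(-1, -1098)) = Add(Add(Rational(27, 2), Mul(Rational(-1, 4), Pow(-189, 2))), 1098) = Add(Add(Rational(27, 2), Mul(Rational(-1, 4), 35721)), 1098) = Add(Add(Rational(27, 2), Rational(-35721, 4)), 1098) = Add(Rational(-35667, 4), 1098) = Rational(-31275, 4)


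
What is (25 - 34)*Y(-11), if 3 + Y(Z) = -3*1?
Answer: 54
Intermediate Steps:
Y(Z) = -6 (Y(Z) = -3 - 3*1 = -3 - 3 = -6)
(25 - 34)*Y(-11) = (25 - 34)*(-6) = -9*(-6) = 54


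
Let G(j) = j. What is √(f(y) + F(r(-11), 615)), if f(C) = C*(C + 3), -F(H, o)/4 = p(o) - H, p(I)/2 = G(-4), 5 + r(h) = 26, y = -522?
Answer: √271034 ≈ 520.61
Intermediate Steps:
r(h) = 21 (r(h) = -5 + 26 = 21)
p(I) = -8 (p(I) = 2*(-4) = -8)
F(H, o) = 32 + 4*H (F(H, o) = -4*(-8 - H) = 32 + 4*H)
f(C) = C*(3 + C)
√(f(y) + F(r(-11), 615)) = √(-522*(3 - 522) + (32 + 4*21)) = √(-522*(-519) + (32 + 84)) = √(270918 + 116) = √271034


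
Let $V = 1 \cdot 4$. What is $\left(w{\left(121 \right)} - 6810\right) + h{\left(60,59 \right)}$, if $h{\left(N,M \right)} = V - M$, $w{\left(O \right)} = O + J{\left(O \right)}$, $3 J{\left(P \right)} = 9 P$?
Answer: $-6381$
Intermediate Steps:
$V = 4$
$J{\left(P \right)} = 3 P$ ($J{\left(P \right)} = \frac{9 P}{3} = 3 P$)
$w{\left(O \right)} = 4 O$ ($w{\left(O \right)} = O + 3 O = 4 O$)
$h{\left(N,M \right)} = 4 - M$
$\left(w{\left(121 \right)} - 6810\right) + h{\left(60,59 \right)} = \left(4 \cdot 121 - 6810\right) + \left(4 - 59\right) = \left(484 - 6810\right) + \left(4 - 59\right) = -6326 - 55 = -6381$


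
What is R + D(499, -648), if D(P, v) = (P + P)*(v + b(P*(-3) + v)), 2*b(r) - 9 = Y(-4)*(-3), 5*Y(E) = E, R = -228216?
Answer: -4346157/5 ≈ -8.6923e+5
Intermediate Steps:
Y(E) = E/5
b(r) = 57/10 (b(r) = 9/2 + (((1/5)*(-4))*(-3))/2 = 9/2 + (-4/5*(-3))/2 = 9/2 + (1/2)*(12/5) = 9/2 + 6/5 = 57/10)
D(P, v) = 2*P*(57/10 + v) (D(P, v) = (P + P)*(v + 57/10) = (2*P)*(57/10 + v) = 2*P*(57/10 + v))
R + D(499, -648) = -228216 + (1/5)*499*(57 + 10*(-648)) = -228216 + (1/5)*499*(57 - 6480) = -228216 + (1/5)*499*(-6423) = -228216 - 3205077/5 = -4346157/5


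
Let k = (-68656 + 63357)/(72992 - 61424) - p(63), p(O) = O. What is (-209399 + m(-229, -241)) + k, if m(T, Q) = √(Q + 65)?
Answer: -2423061715/11568 + 4*I*√11 ≈ -2.0946e+5 + 13.266*I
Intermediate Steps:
m(T, Q) = √(65 + Q)
k = -734083/11568 (k = (-68656 + 63357)/(72992 - 61424) - 1*63 = -5299/11568 - 63 = -734083/11568 ≈ -63.458)
(-209399 + m(-229, -241)) + k = (-209399 + √(65 - 241)) - 734083/11568 = (-209399 + √(-176)) - 734083/11568 = (-209399 + 4*I*√11) - 734083/11568 = -2423061715/11568 + 4*I*√11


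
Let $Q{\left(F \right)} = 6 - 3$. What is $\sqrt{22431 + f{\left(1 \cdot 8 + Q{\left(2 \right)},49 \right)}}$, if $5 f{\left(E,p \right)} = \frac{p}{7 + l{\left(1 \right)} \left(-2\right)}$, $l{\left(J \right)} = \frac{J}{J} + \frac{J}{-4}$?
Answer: $\frac{\sqrt{67859165}}{55} \approx 149.78$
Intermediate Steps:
$l{\left(J \right)} = 1 - \frac{J}{4}$ ($l{\left(J \right)} = 1 + J \left(- \frac{1}{4}\right) = 1 - \frac{J}{4}$)
$Q{\left(F \right)} = 3$ ($Q{\left(F \right)} = 6 - 3 = 3$)
$f{\left(E,p \right)} = \frac{2 p}{55}$ ($f{\left(E,p \right)} = \frac{p \frac{1}{7 + \left(1 - \frac{1}{4}\right) \left(-2\right)}}{5} = \frac{p \frac{1}{7 + \frac{3}{4} \left(-2\right)}}{5} = \frac{p \frac{1}{7 - \frac{3}{2}}}{5} = \frac{p \frac{1}{\frac{11}{2}}}{5} = \frac{p \frac{2}{11}}{5} = \frac{\frac{2}{11} p}{5} = \frac{2 p}{55}$)
$\sqrt{22431 + f{\left(1 \cdot 8 + Q{\left(2 \right)},49 \right)}} = \sqrt{22431 + \frac{2}{55} \cdot 49} = \sqrt{22431 + \frac{98}{55}} = \sqrt{\frac{1233803}{55}} = \frac{\sqrt{67859165}}{55}$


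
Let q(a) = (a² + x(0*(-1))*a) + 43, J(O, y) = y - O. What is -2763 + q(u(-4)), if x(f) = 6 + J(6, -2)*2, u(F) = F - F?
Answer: -2720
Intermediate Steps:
u(F) = 0
x(f) = -10 (x(f) = 6 + (-2 - 1*6)*2 = 6 + (-2 - 6)*2 = 6 - 8*2 = 6 - 16 = -10)
q(a) = 43 + a² - 10*a (q(a) = (a² - 10*a) + 43 = 43 + a² - 10*a)
-2763 + q(u(-4)) = -2763 + (43 + 0² - 10*0) = -2763 + (43 + 0 + 0) = -2763 + 43 = -2720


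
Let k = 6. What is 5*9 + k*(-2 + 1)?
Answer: 39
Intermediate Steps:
5*9 + k*(-2 + 1) = 5*9 + 6*(-2 + 1) = 45 + 6*(-1) = 45 - 6 = 39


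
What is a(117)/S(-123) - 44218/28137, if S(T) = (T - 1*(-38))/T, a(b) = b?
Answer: 401161037/2391645 ≈ 167.73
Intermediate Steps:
S(T) = (38 + T)/T (S(T) = (T + 38)/T = (38 + T)/T)
a(117)/S(-123) - 44218/28137 = 117/(((38 - 123)/(-123))) - 44218/28137 = 117/((-1/123*(-85))) - 44218*1/28137 = 117/(85/123) - 44218/28137 = 117*(123/85) - 44218/28137 = 14391/85 - 44218/28137 = 401161037/2391645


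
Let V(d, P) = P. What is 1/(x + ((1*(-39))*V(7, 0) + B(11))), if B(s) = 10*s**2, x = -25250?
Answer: -1/24040 ≈ -4.1597e-5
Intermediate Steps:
1/(x + ((1*(-39))*V(7, 0) + B(11))) = 1/(-25250 + ((1*(-39))*0 + 10*11**2)) = 1/(-25250 + (-39*0 + 10*121)) = 1/(-25250 + (0 + 1210)) = 1/(-25250 + 1210) = 1/(-24040) = -1/24040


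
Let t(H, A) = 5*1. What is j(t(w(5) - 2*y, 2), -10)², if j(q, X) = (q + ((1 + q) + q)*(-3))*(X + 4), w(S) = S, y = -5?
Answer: 28224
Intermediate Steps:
t(H, A) = 5
j(q, X) = (-3 - 5*q)*(4 + X) (j(q, X) = (q + (1 + 2*q)*(-3))*(4 + X) = (q + (-3 - 6*q))*(4 + X) = (-3 - 5*q)*(4 + X))
j(t(w(5) - 2*y, 2), -10)² = (-12 - 20*5 - 3*(-10) - 5*(-10)*5)² = (-12 - 100 + 30 + 250)² = 168² = 28224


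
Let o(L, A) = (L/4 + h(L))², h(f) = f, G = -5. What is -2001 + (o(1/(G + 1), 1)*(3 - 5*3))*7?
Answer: -128589/64 ≈ -2009.2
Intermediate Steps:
o(L, A) = 25*L²/16 (o(L, A) = (L/4 + L)² = (5*L/4)² = 25*L²/16)
-2001 + (o(1/(G + 1), 1)*(3 - 5*3))*7 = -2001 + ((25*(1/(-5 + 1))²/16)*(3 - 5*3))*7 = -2001 + ((25*(1/(-4))²/16)*(3 - 15))*7 = -2001 + ((25*(-¼)²/16)*(-12))*7 = -2001 + (((25/16)*(1/16))*(-12))*7 = -2001 + ((25/256)*(-12))*7 = -2001 - 75/64*7 = -2001 - 525/64 = -128589/64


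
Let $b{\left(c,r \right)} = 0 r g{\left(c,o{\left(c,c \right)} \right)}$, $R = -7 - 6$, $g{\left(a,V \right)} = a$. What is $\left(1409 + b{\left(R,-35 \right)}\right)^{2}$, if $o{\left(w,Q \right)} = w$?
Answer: $1985281$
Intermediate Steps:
$R = -13$ ($R = -7 - 6 = -13$)
$b{\left(c,r \right)} = 0$ ($b{\left(c,r \right)} = 0 r c = 0 c = 0$)
$\left(1409 + b{\left(R,-35 \right)}\right)^{2} = \left(1409 + 0\right)^{2} = 1409^{2} = 1985281$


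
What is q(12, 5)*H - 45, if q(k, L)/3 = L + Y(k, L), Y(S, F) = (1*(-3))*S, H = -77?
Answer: 7116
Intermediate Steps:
Y(S, F) = -3*S
q(k, L) = -9*k + 3*L (q(k, L) = 3*(L - 3*k) = -9*k + 3*L)
q(12, 5)*H - 45 = (-9*12 + 3*5)*(-77) - 45 = (-108 + 15)*(-77) - 45 = -93*(-77) - 45 = 7161 - 45 = 7116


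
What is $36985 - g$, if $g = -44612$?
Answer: $81597$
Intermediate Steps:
$36985 - g = 36985 - -44612 = 36985 + 44612 = 81597$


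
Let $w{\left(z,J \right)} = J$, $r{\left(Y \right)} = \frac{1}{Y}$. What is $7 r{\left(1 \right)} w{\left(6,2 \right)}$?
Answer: $14$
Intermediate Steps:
$7 r{\left(1 \right)} w{\left(6,2 \right)} = \frac{7}{1} \cdot 2 = 7 \cdot 1 \cdot 2 = 7 \cdot 2 = 14$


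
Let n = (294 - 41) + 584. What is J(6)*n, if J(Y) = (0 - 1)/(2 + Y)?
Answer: -837/8 ≈ -104.63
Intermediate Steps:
n = 837 (n = 253 + 584 = 837)
J(Y) = -1/(2 + Y)
J(6)*n = -1/(2 + 6)*837 = -1/8*837 = -837/8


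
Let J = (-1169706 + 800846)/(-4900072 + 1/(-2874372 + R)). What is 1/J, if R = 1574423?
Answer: 6369843696329/479499188140 ≈ 13.284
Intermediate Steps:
J = 479499188140/6369843696329 (J = (-1169706 + 800846)/(-4900072 + 1/(-2874372 + 1574423)) = -368860/(-4900072 + 1/(-1299949)) = -368860/(-4900072 - 1/1299949) = -368860/(-6369843696329/1299949) = -368860*(-1299949/6369843696329) = 479499188140/6369843696329 ≈ 0.075276)
1/J = 1/(479499188140/6369843696329) = 6369843696329/479499188140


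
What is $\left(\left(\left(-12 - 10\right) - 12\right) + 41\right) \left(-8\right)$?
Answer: $-56$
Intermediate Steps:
$\left(\left(\left(-12 - 10\right) - 12\right) + 41\right) \left(-8\right) = \left(\left(-22 - 12\right) + 41\right) \left(-8\right) = \left(-34 + 41\right) \left(-8\right) = 7 \left(-8\right) = -56$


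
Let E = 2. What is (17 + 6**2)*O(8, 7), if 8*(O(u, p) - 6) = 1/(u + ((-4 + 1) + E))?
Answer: 17861/56 ≈ 318.95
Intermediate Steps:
O(u, p) = 6 + 1/(8*(-1 + u)) (O(u, p) = 6 + 1/(8*(u + ((-4 + 1) + 2))) = 6 + 1/(8*(u + (-3 + 2))) = 6 + 1/(8*(u - 1)) = 6 + 1/(8*(-1 + u)))
(17 + 6**2)*O(8, 7) = (17 + 6**2)*((-47 + 48*8)/(8*(-1 + 8))) = (17 + 36)*((1/8)*(-47 + 384)/7) = 53*((1/8)*(1/7)*337) = 53*(337/56) = 17861/56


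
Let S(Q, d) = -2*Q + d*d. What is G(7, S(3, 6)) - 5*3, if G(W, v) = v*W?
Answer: 195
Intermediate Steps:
S(Q, d) = d**2 - 2*Q (S(Q, d) = -2*Q + d**2 = d**2 - 2*Q)
G(W, v) = W*v
G(7, S(3, 6)) - 5*3 = 7*(6**2 - 2*3) - 5*3 = 7*(36 - 6) - 15 = 7*30 - 15 = 210 - 15 = 195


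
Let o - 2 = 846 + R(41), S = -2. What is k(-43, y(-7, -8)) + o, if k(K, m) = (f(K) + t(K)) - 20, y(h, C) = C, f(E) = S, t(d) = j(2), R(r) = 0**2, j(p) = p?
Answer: 828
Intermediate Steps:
R(r) = 0
t(d) = 2
f(E) = -2
k(K, m) = -20 (k(K, m) = (-2 + 2) - 20 = 0 - 20 = -20)
o = 848 (o = 2 + (846 + 0) = 2 + 846 = 848)
k(-43, y(-7, -8)) + o = -20 + 848 = 828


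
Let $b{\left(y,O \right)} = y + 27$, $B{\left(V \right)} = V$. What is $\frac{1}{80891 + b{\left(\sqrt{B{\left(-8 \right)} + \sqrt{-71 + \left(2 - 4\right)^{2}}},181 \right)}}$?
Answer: $\frac{1}{80918 + \sqrt{-8 + i \sqrt{67}}} \approx 1.2358 \cdot 10^{-5} - 4.8 \cdot 10^{-10} i$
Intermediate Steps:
$b{\left(y,O \right)} = 27 + y$
$\frac{1}{80891 + b{\left(\sqrt{B{\left(-8 \right)} + \sqrt{-71 + \left(2 - 4\right)^{2}}},181 \right)}} = \frac{1}{80891 + \left(27 + \sqrt{-8 + \sqrt{-71 + \left(2 - 4\right)^{2}}}\right)} = \frac{1}{80891 + \left(27 + \sqrt{-8 + \sqrt{-71 + \left(-2\right)^{2}}}\right)} = \frac{1}{80891 + \left(27 + \sqrt{-8 + \sqrt{-71 + 4}}\right)} = \frac{1}{80891 + \left(27 + \sqrt{-8 + \sqrt{-67}}\right)} = \frac{1}{80891 + \left(27 + \sqrt{-8 + i \sqrt{67}}\right)} = \frac{1}{80918 + \sqrt{-8 + i \sqrt{67}}}$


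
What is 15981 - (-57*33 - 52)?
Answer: 17914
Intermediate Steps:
15981 - (-57*33 - 52) = 15981 - (-1881 - 52) = 15981 - 1*(-1933) = 15981 + 1933 = 17914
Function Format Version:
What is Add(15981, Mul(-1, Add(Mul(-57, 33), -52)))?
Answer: 17914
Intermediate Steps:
Add(15981, Mul(-1, Add(Mul(-57, 33), -52))) = Add(15981, Mul(-1, Add(-1881, -52))) = Add(15981, Mul(-1, -1933)) = Add(15981, 1933) = 17914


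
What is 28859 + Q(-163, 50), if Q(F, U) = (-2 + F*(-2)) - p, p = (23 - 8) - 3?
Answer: 29171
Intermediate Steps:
p = 12 (p = 15 - 3 = 12)
Q(F, U) = -14 - 2*F (Q(F, U) = (-2 + F*(-2)) - 1*12 = (-2 - 2*F) - 12 = -14 - 2*F)
28859 + Q(-163, 50) = 28859 + (-14 - 2*(-163)) = 28859 + (-14 + 326) = 28859 + 312 = 29171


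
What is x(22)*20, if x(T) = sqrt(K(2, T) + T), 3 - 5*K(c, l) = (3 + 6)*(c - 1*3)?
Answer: 4*sqrt(610) ≈ 98.793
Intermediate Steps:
K(c, l) = 6 - 9*c/5 (K(c, l) = 3/5 - (3 + 6)*(c - 1*3)/5 = 3/5 - 9*(c - 3)/5 = 3/5 - 9*(-3 + c)/5 = 3/5 - (-27 + 9*c)/5 = 3/5 + (27/5 - 9*c/5) = 6 - 9*c/5)
x(T) = sqrt(12/5 + T) (x(T) = sqrt((6 - 9/5*2) + T) = sqrt((6 - 18/5) + T) = sqrt(12/5 + T))
x(22)*20 = (sqrt(60 + 25*22)/5)*20 = (sqrt(60 + 550)/5)*20 = (sqrt(610)/5)*20 = 4*sqrt(610)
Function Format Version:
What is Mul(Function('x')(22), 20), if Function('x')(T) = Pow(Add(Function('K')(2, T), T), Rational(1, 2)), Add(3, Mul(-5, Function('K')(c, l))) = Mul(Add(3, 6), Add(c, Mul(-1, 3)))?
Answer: Mul(4, Pow(610, Rational(1, 2))) ≈ 98.793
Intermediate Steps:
Function('K')(c, l) = Add(6, Mul(Rational(-9, 5), c)) (Function('K')(c, l) = Add(Rational(3, 5), Mul(Rational(-1, 5), Mul(Add(3, 6), Add(c, Mul(-1, 3))))) = Add(Rational(3, 5), Mul(Rational(-1, 5), Mul(9, Add(c, -3)))) = Add(Rational(3, 5), Mul(Rational(-1, 5), Mul(9, Add(-3, c)))) = Add(Rational(3, 5), Mul(Rational(-1, 5), Add(-27, Mul(9, c)))) = Add(Rational(3, 5), Add(Rational(27, 5), Mul(Rational(-9, 5), c))) = Add(6, Mul(Rational(-9, 5), c)))
Function('x')(T) = Pow(Add(Rational(12, 5), T), Rational(1, 2)) (Function('x')(T) = Pow(Add(Add(6, Mul(Rational(-9, 5), 2)), T), Rational(1, 2)) = Pow(Add(Add(6, Rational(-18, 5)), T), Rational(1, 2)) = Pow(Add(Rational(12, 5), T), Rational(1, 2)))
Mul(Function('x')(22), 20) = Mul(Mul(Rational(1, 5), Pow(Add(60, Mul(25, 22)), Rational(1, 2))), 20) = Mul(Mul(Rational(1, 5), Pow(Add(60, 550), Rational(1, 2))), 20) = Mul(Mul(Rational(1, 5), Pow(610, Rational(1, 2))), 20) = Mul(4, Pow(610, Rational(1, 2)))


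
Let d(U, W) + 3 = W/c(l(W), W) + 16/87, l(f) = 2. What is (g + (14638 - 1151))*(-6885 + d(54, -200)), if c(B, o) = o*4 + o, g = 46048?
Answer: -11891572497/29 ≈ -4.1005e+8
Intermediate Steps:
c(B, o) = 5*o (c(B, o) = 4*o + o = 5*o)
d(U, W) = -1138/435 (d(U, W) = -3 + (W/((5*W)) + 16/87) = -3 + (W*(1/(5*W)) + 16*(1/87)) = -3 + (⅕ + 16/87) = -3 + 167/435 = -1138/435)
(g + (14638 - 1151))*(-6885 + d(54, -200)) = (46048 + (14638 - 1151))*(-6885 - 1138/435) = (46048 + 13487)*(-2996113/435) = 59535*(-2996113/435) = -11891572497/29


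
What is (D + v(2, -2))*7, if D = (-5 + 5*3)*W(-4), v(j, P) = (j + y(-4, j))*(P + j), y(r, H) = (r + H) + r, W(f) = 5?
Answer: 350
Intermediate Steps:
y(r, H) = H + 2*r (y(r, H) = (H + r) + r = H + 2*r)
v(j, P) = (-8 + 2*j)*(P + j) (v(j, P) = (j + (j + 2*(-4)))*(P + j) = (j + (j - 8))*(P + j) = (j + (-8 + j))*(P + j) = (-8 + 2*j)*(P + j))
D = 50 (D = (-5 + 5*3)*5 = (-5 + 15)*5 = 10*5 = 50)
(D + v(2, -2))*7 = (50 + (-8*(-2) - 8*2 + 2*2² + 2*(-2)*2))*7 = (50 + (16 - 16 + 2*4 - 8))*7 = (50 + (16 - 16 + 8 - 8))*7 = (50 + 0)*7 = 50*7 = 350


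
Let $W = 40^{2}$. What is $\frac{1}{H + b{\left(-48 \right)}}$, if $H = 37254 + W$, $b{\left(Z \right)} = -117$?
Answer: $\frac{1}{38737} \approx 2.5815 \cdot 10^{-5}$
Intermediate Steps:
$W = 1600$
$H = 38854$ ($H = 37254 + 1600 = 38854$)
$\frac{1}{H + b{\left(-48 \right)}} = \frac{1}{38854 - 117} = \frac{1}{38737}$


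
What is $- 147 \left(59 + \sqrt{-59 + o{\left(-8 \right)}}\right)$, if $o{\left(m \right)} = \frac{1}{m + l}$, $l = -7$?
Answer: $-8673 - \frac{49 i \sqrt{13290}}{5} \approx -8673.0 - 1129.8 i$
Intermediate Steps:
$o{\left(m \right)} = \frac{1}{-7 + m}$ ($o{\left(m \right)} = \frac{1}{m - 7} = \frac{1}{-7 + m}$)
$- 147 \left(59 + \sqrt{-59 + o{\left(-8 \right)}}\right) = - 147 \left(59 + \sqrt{-59 + \frac{1}{-7 - 8}}\right) = - 147 \left(59 + \sqrt{-59 + \frac{1}{-15}}\right) = - 147 \left(59 + \sqrt{-59 - \frac{1}{15}}\right) = - 147 \left(59 + \sqrt{- \frac{886}{15}}\right) = - 147 \left(59 + \frac{i \sqrt{13290}}{15}\right) = -8673 - \frac{49 i \sqrt{13290}}{5}$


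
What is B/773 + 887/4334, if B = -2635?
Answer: -10734439/3350182 ≈ -3.2041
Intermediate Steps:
B/773 + 887/4334 = -2635/773 + 887/4334 = -10734439/3350182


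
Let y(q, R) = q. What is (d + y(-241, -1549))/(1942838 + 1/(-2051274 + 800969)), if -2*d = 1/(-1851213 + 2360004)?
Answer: -306621376115215/2471849206222185798 ≈ -0.00012405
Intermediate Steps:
d = -1/1017582 (d = -1/(2*(-1851213 + 2360004)) = -½/508791 = -½*1/508791 = -1/1017582 ≈ -9.8272e-7)
(d + y(-241, -1549))/(1942838 + 1/(-2051274 + 800969)) = (-1/1017582 - 241)/(1942838 + 1/(-2051274 + 800969)) = -245237263/(1017582*(1942838 + 1/(-1250305))) = -245237263/(1017582*(1942838 - 1/1250305)) = -245237263/(1017582*2429140065589/1250305) = -245237263/1017582*1250305/2429140065589 = -306621376115215/2471849206222185798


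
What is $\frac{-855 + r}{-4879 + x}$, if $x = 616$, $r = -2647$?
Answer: $\frac{3502}{4263} \approx 0.82149$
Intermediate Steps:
$\frac{-855 + r}{-4879 + x} = \frac{-855 - 2647}{-4879 + 616} = - \frac{3502}{-4263} = \left(-3502\right) \left(- \frac{1}{4263}\right) = \frac{3502}{4263}$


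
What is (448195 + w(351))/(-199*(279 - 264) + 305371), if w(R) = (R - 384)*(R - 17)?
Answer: 437173/302386 ≈ 1.4457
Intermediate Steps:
w(R) = (-384 + R)*(-17 + R)
(448195 + w(351))/(-199*(279 - 264) + 305371) = (448195 + (6528 + 351² - 401*351))/(-199*(279 - 264) + 305371) = (448195 + (6528 + 123201 - 140751))/(-199*15 + 305371) = (448195 - 11022)/(-2985 + 305371) = 437173/302386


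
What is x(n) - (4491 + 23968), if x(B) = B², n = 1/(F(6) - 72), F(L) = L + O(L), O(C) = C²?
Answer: -25613099/900 ≈ -28459.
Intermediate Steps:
F(L) = L + L²
n = -1/30 (n = 1/(6*(1 + 6) - 72) = 1/(6*7 - 72) = 1/(42 - 72) = 1/(-30) = -1/30 ≈ -0.033333)
x(n) - (4491 + 23968) = (-1/30)² - (4491 + 23968) = 1/900 - 1*28459 = 1/900 - 28459 = -25613099/900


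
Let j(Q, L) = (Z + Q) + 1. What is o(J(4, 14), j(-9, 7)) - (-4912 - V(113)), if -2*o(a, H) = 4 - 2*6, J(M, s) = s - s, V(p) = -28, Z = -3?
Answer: 4888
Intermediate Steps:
j(Q, L) = -2 + Q (j(Q, L) = (-3 + Q) + 1 = -2 + Q)
J(M, s) = 0
o(a, H) = 4 (o(a, H) = -(4 - 2*6)/2 = -(4 - 12)/2 = -1/2*(-8) = 4)
o(J(4, 14), j(-9, 7)) - (-4912 - V(113)) = 4 - (-4912 - 1*(-28)) = 4 - (-4912 + 28) = 4 - 1*(-4884) = 4 + 4884 = 4888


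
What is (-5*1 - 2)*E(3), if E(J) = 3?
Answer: -21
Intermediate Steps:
(-5*1 - 2)*E(3) = (-5*1 - 2)*3 = (-5 - 2)*3 = -7*3 = -21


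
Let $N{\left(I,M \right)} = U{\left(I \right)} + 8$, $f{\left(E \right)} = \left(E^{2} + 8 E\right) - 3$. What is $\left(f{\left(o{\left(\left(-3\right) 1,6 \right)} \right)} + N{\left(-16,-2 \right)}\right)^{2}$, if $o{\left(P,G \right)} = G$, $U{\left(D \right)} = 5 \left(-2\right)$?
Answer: $6241$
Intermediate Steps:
$U{\left(D \right)} = -10$
$f{\left(E \right)} = -3 + E^{2} + 8 E$
$N{\left(I,M \right)} = -2$ ($N{\left(I,M \right)} = -10 + 8 = -2$)
$\left(f{\left(o{\left(\left(-3\right) 1,6 \right)} \right)} + N{\left(-16,-2 \right)}\right)^{2} = \left(\left(-3 + 6^{2} + 8 \cdot 6\right) - 2\right)^{2} = \left(\left(-3 + 36 + 48\right) - 2\right)^{2} = \left(81 - 2\right)^{2} = 79^{2} = 6241$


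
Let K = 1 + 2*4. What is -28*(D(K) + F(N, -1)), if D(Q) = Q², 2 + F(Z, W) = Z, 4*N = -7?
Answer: -2163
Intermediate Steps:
N = -7/4 (N = (¼)*(-7) = -7/4 ≈ -1.7500)
F(Z, W) = -2 + Z
K = 9 (K = 1 + 8 = 9)
-28*(D(K) + F(N, -1)) = -28*(9² + (-2 - 7/4)) = -28*(81 - 15/4) = -28*309/4 = -2163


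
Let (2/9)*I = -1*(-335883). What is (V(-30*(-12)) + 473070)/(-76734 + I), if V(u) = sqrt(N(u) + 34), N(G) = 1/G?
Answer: 315380/956493 + sqrt(122410)/86084370 ≈ 0.32973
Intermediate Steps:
I = 3022947/2 (I = 9*(-1*(-335883))/2 = (9/2)*335883 = 3022947/2 ≈ 1.5115e+6)
V(u) = sqrt(34 + 1/u) (V(u) = sqrt(1/u + 34) = sqrt(34 + 1/u))
(V(-30*(-12)) + 473070)/(-76734 + I) = (sqrt(34 + 1/(-30*(-12))) + 473070)/(-76734 + 3022947/2) = (sqrt(34 + 1/360) + 473070)/(2869479/2) = (sqrt(34 + 1/360) + 473070)*(2/2869479) = (sqrt(12241/360) + 473070)*(2/2869479) = (sqrt(122410)/60 + 473070)*(2/2869479) = (473070 + sqrt(122410)/60)*(2/2869479) = 315380/956493 + sqrt(122410)/86084370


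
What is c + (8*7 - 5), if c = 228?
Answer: 279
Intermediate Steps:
c + (8*7 - 5) = 228 + (8*7 - 5) = 228 + (56 - 5) = 228 + 51 = 279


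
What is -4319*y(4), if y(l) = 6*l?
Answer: -103656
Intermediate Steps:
-4319*y(4) = -25914*4 = -4319*24 = -103656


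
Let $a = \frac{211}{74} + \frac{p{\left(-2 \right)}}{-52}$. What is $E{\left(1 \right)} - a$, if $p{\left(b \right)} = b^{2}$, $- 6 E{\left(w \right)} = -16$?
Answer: $- \frac{311}{2886} \approx -0.10776$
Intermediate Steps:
$E{\left(w \right)} = \frac{8}{3}$ ($E{\left(w \right)} = \left(- \frac{1}{6}\right) \left(-16\right) = \frac{8}{3}$)
$a = \frac{2669}{962}$ ($a = \frac{211}{74} + \frac{\left(-2\right)^{2}}{-52} = 211 \cdot \frac{1}{74} + 4 \left(- \frac{1}{52}\right) = \frac{211}{74} - \frac{1}{13} = \frac{2669}{962} \approx 2.7744$)
$E{\left(1 \right)} - a = \frac{8}{3} - \frac{2669}{962} = - \frac{311}{2886}$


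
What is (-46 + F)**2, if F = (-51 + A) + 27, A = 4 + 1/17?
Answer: 1256641/289 ≈ 4348.2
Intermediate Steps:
A = 69/17 (A = 4 + 1/17 = 69/17 ≈ 4.0588)
F = -339/17 (F = (-51 + 69/17) + 27 = -798/17 + 27 = -339/17 ≈ -19.941)
(-46 + F)**2 = (-46 - 339/17)**2 = (-1121/17)**2 = 1256641/289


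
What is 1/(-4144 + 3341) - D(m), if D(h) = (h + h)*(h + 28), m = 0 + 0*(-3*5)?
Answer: -1/803 ≈ -0.0012453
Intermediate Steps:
m = 0 (m = 0 + 0*(-15) = 0 + 0 = 0)
D(h) = 2*h*(28 + h) (D(h) = (2*h)*(28 + h) = 2*h*(28 + h))
1/(-4144 + 3341) - D(m) = 1/(-4144 + 3341) - 2*0*(28 + 0) = 1/(-803) - 2*0*28 = -1/803 - 1*0 = -1/803 + 0 = -1/803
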